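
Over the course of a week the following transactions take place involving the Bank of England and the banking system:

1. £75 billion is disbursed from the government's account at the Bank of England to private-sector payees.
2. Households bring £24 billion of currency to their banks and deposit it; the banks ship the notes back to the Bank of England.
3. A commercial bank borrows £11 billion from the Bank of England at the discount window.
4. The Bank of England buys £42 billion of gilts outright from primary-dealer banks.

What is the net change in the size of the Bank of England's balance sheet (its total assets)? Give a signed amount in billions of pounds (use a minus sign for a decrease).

Government spending £75 billion: only the composition of liabilities changes → 0.
Currency deposit £24 billion: only the composition of liabilities changes → 0.
Discount-window loan £11 billion: a Bank of England asset is acquired → +£11B.
OMO purchase (from banks) £42 billion: a Bank of England asset is acquired → +£42B.
Net: 0 + 0 + 11 + 42 = +£53 billion.

+£53 billion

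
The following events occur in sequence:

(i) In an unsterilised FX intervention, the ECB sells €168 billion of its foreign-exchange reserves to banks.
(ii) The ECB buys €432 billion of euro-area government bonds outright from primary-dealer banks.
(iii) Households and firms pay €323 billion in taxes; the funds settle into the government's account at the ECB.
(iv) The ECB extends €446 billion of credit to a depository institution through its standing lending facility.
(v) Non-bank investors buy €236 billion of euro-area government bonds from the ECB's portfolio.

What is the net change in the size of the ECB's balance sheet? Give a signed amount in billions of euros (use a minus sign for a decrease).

ECB balance sheet:
  Assets:      Securities +€196B, Loans to banks +€446B, Foreign assets −€168B
  Liabilities: Bank reserves +€151B, Government deposits +€323B
Change in total ECB assets = +€474 billion.

+€474 billion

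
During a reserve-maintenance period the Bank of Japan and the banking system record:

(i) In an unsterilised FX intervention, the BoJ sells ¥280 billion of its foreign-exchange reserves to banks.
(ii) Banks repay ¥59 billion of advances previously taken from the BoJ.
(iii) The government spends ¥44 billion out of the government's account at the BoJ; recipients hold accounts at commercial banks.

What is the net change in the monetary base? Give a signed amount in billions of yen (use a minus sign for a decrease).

-¥295 billion

BoJ balance sheet:
  Assets:      Loans to banks −¥59B, Foreign assets −¥280B
  Liabilities: Bank reserves −¥295B, Government deposits −¥44B
Monetary base = currency + reserves: 0 + (−¥295B) = -¥295 billion.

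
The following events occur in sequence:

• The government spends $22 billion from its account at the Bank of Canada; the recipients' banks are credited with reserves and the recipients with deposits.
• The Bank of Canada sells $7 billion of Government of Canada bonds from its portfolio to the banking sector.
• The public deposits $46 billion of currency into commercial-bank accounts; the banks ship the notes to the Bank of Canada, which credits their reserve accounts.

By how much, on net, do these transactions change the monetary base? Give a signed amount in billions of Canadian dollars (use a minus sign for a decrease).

+$15 billion

Bank of Canada balance sheet:
  Assets:      Securities −$7B
  Liabilities: Bank reserves +$61B, Currency in circulation −$46B, Government deposits −$22B
Commercial banking system:
  Assets:      Reserves at CB +$61B, Securities +$7B
  Liabilities: Checkable deposits +$68B
Monetary base = currency + reserves: −$46B + (+$61B) = +$15 billion.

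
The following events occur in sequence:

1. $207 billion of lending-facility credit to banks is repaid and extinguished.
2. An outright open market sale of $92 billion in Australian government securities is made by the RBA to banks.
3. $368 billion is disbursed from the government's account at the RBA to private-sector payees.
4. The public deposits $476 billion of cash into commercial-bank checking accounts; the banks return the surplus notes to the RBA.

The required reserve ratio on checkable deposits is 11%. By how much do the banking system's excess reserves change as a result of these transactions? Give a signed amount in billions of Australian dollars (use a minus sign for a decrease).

+$452.16 billion

Discount-window repayment $207 billion: reserves −$207B, deposits 0.
OMO sale (to banks) $92 billion: reserves −$92B, deposits 0.
Government spending $368 billion: reserves +$368B, deposits +$368B.
Currency deposit $476 billion: reserves +$476B, deposits +$476B.
Totals: Δreserves = +$545B, Δdeposits = +$844B.
Δrequired reserves = 11% × +$844B = +$92.84B.
Δexcess reserves = Δreserves − Δrequired = +$545B − (+$92.84B) = +$452.16 billion.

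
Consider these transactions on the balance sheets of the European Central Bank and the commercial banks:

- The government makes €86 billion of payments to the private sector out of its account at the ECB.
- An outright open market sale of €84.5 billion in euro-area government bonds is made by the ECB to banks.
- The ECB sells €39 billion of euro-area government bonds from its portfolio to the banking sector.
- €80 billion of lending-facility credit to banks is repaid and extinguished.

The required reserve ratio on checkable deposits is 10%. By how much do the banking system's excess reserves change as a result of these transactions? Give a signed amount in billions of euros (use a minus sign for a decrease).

-€126.1 billion

Government spending €86 billion: reserves +€86B, deposits +€86B.
OMO sale (to banks) €84.5 billion: reserves −€84.5B, deposits 0.
OMO sale (to banks) €39 billion: reserves −€39B, deposits 0.
Discount-window repayment €80 billion: reserves −€80B, deposits 0.
Totals: Δreserves = −€117.5B, Δdeposits = +€86B.
Δrequired reserves = 10% × +€86B = +€8.6B.
Δexcess reserves = Δreserves − Δrequired = −€117.5B − (+€8.6B) = -€126.1 billion.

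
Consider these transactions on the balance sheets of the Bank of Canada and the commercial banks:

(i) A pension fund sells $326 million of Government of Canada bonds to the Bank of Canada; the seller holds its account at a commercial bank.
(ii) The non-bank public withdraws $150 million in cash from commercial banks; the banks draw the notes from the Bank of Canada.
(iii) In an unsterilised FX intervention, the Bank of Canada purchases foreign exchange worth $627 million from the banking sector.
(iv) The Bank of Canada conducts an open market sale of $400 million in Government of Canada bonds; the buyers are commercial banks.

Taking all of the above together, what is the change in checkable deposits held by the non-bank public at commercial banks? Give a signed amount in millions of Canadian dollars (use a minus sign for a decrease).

+$176 million

Asset purchase (from non-banks) $326 million: non-bank counterparties' bank balances rise → +$326M.
Currency withdrawal $150 million: non-bank counterparties' bank balances fall → −$150M.
FX purchase $627 million: the counterparty is a bank, so public deposits are unchanged → 0.
OMO sale (to banks) $400 million: the counterparty is a bank, so public deposits are unchanged → 0.
Net: 326 − 150 + 0 + 0 = +$176 million.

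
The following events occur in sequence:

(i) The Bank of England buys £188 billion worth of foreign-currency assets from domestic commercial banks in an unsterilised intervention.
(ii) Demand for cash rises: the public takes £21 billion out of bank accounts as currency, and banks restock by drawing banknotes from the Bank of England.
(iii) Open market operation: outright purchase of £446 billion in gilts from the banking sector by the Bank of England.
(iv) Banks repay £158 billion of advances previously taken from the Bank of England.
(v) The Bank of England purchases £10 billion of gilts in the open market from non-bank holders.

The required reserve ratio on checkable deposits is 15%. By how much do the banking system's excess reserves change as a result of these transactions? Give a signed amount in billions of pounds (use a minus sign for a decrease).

+£466.65 billion

FX purchase £188 billion: reserves +£188B, deposits 0.
Currency withdrawal £21 billion: reserves −£21B, deposits −£21B.
OMO purchase (from banks) £446 billion: reserves +£446B, deposits 0.
Discount-window repayment £158 billion: reserves −£158B, deposits 0.
Asset purchase (from non-banks) £10 billion: reserves +£10B, deposits +£10B.
Totals: Δreserves = +£465B, Δdeposits = −£11B.
Δrequired reserves = 15% × −£11B = −£1.65B.
Δexcess reserves = Δreserves − Δrequired = +£465B − (−£1.65B) = +£466.65 billion.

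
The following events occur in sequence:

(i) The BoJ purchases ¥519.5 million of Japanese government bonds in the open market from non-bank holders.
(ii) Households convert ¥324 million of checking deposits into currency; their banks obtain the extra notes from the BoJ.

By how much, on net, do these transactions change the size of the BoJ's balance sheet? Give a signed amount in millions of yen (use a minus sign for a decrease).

+¥519.5 million

Asset purchase (from non-banks) ¥519.5 million: a BoJ asset is acquired → +¥519.5M.
Currency withdrawal ¥324 million: only the composition of liabilities changes → 0.
Net: 519.5 + 0 = +¥519.5 million.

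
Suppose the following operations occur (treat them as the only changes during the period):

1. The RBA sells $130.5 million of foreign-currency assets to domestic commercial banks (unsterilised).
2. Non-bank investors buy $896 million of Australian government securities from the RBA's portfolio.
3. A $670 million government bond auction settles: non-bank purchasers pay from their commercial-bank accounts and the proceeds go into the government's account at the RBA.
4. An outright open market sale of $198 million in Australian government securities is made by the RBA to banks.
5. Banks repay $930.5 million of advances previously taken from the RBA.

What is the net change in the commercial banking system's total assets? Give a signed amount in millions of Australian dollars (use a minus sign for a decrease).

-$2496.5 million

FX sale $130.5 million: just an asset swap on bank balance sheets → 0.
Asset sale (to non-banks) $896 million: bank balance sheets shrink → −$896M.
Government account inflow $670 million: bank balance sheets shrink → −$670M.
OMO sale (to banks) $198 million: just an asset swap on bank balance sheets → 0.
Discount-window repayment $930.5 million: bank balance sheets shrink → −$930.5M.
Net: 0 − 896 − 670 + 0 − 930.5 = -$2496.5 million.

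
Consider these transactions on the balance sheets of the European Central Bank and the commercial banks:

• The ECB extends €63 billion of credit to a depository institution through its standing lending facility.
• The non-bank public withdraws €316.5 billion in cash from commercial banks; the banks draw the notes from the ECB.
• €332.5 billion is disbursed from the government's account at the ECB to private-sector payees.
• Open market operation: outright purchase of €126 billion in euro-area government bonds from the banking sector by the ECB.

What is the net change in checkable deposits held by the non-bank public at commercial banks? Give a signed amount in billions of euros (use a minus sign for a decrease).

ECB balance sheet:
  Assets:      Securities +€126B, Loans to banks +€63B
  Liabilities: Bank reserves +€205B, Currency in circulation +€316.5B, Government deposits −€332.5B
Commercial banking system:
  Assets:      Reserves at CB +€205B, Securities −€126B
  Liabilities: Checkable deposits +€16B, Borrowings from CB +€63B
So the change in checkable deposits held by the non-bank public at commercial banks is +€16 billion.

+€16 billion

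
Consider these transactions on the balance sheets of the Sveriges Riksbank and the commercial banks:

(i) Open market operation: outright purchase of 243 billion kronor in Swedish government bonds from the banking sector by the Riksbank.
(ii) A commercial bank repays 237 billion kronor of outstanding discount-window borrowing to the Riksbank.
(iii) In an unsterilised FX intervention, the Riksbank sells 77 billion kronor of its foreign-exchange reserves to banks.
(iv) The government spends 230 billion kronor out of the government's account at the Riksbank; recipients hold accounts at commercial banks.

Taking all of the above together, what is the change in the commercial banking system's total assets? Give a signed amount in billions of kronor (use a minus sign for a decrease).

-7 billion

OMO purchase (from banks) 243 billion kronor: just an asset swap on bank balance sheets → 0.
Discount-window repayment 237 billion kronor: bank balance sheets shrink → −237B.
FX sale 77 billion kronor: just an asset swap on bank balance sheets → 0.
Government spending 230 billion kronor: bank balance sheets expand → +230B.
Net: 0 − 237 + 0 + 230 = -7 billion.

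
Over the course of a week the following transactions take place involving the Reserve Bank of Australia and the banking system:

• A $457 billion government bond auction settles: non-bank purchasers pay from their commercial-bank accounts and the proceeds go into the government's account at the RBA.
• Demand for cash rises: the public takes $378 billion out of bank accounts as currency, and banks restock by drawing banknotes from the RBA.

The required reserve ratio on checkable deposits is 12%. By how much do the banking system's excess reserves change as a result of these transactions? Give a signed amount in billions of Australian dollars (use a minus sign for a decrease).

-$734.8 billion

Government account inflow $457 billion: reserves −$457B, deposits −$457B.
Currency withdrawal $378 billion: reserves −$378B, deposits −$378B.
Totals: Δreserves = −$835B, Δdeposits = −$835B.
Δrequired reserves = 12% × −$835B = −$100.2B.
Δexcess reserves = Δreserves − Δrequired = −$835B − (−$100.2B) = -$734.8 billion.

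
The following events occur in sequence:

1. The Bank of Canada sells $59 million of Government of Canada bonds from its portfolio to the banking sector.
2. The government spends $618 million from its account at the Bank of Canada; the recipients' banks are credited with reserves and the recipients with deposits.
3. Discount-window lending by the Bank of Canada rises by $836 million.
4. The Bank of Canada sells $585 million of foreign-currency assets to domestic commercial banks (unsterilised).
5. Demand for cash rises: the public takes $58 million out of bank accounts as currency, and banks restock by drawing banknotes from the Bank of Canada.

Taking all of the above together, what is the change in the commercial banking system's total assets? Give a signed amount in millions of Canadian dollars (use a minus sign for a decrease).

OMO sale (to banks) $59 million: just an asset swap on bank balance sheets → 0.
Government spending $618 million: bank balance sheets expand → +$618M.
Discount-window loan $836 million: bank balance sheets expand → +$836M.
FX sale $585 million: just an asset swap on bank balance sheets → 0.
Currency withdrawal $58 million: bank balance sheets shrink → −$58M.
Net: 0 + 618 + 836 + 0 − 58 = +$1396 million.

+$1396 million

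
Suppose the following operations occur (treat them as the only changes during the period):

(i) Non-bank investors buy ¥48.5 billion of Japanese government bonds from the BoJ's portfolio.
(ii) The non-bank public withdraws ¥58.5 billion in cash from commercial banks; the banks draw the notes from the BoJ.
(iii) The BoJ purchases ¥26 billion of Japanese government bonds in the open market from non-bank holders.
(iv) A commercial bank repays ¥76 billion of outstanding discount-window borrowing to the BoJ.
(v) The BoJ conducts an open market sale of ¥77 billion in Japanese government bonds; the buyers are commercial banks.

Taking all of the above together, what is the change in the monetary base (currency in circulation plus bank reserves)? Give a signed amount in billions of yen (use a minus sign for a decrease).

-¥175.5 billion

Asset sale (to non-banks) ¥48.5 billion: BoJ balance sheet contracts → −¥48.5B.
Currency withdrawal ¥58.5 billion: just a shift between currency and reserves — both are base money → 0.
Asset purchase (from non-banks) ¥26 billion: BoJ balance sheet expands → +¥26B.
Discount-window repayment ¥76 billion: BoJ balance sheet contracts → −¥76B.
OMO sale (to banks) ¥77 billion: BoJ balance sheet contracts → −¥77B.
Net: −48.5 + 0 + 26 − 76 − 77 = -¥175.5 billion.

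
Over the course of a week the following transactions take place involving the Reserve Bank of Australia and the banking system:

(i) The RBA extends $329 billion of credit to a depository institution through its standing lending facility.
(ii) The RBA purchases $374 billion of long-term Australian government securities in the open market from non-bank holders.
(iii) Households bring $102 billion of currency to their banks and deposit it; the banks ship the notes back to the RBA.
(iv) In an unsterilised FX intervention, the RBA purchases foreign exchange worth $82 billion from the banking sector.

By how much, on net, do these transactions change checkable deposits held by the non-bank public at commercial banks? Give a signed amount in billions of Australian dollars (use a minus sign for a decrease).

+$476 billion

Discount-window loan $329 billion: the counterparty is a bank, so public deposits are unchanged → 0.
Asset purchase (from non-banks) $374 billion: non-bank counterparties' bank balances rise → +$374B.
Currency deposit $102 billion: non-bank counterparties' bank balances rise → +$102B.
FX purchase $82 billion: the counterparty is a bank, so public deposits are unchanged → 0.
Net: 0 + 374 + 102 + 0 = +$476 billion.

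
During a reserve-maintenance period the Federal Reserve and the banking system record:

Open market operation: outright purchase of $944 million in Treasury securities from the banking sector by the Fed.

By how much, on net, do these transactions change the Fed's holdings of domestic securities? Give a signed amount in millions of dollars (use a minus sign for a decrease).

+$944 million

Fed balance sheet:
  Assets:      Securities +$944M
  Liabilities: Bank reserves +$944M
Commercial banking system:
  Assets:      Reserves at CB +$944M, Securities −$944M
  Liabilities: no change
So the change in the Fed's holdings of domestic securities is +$944 million.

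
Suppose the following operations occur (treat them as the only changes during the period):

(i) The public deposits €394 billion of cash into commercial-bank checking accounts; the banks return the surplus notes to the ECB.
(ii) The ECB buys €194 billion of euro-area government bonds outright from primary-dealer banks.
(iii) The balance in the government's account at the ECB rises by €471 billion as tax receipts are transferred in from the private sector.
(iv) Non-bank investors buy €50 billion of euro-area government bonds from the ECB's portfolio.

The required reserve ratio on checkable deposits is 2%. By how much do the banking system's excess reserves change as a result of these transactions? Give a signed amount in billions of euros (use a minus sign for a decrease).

Currency deposit €394 billion: reserves +€394B, deposits +€394B.
OMO purchase (from banks) €194 billion: reserves +€194B, deposits 0.
Government account inflow €471 billion: reserves −€471B, deposits −€471B.
Asset sale (to non-banks) €50 billion: reserves −€50B, deposits −€50B.
Totals: Δreserves = +€67B, Δdeposits = −€127B.
Δrequired reserves = 2% × −€127B = −€2.54B.
Δexcess reserves = Δreserves − Δrequired = +€67B − (−€2.54B) = +€69.54 billion.

+€69.54 billion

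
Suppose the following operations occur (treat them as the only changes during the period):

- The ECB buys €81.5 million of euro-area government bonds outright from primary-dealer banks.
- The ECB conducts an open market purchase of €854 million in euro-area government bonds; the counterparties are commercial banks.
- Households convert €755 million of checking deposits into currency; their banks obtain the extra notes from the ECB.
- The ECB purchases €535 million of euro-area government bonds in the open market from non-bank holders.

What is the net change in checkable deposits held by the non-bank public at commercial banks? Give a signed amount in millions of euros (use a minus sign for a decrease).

ECB balance sheet:
  Assets:      Securities +€1470.5M
  Liabilities: Bank reserves +€715.5M, Currency in circulation +€755M
Commercial banking system:
  Assets:      Reserves at CB +€715.5M, Securities −€935.5M
  Liabilities: Checkable deposits −€220M
So the change in checkable deposits held by the non-bank public at commercial banks is -€220 million.

-€220 million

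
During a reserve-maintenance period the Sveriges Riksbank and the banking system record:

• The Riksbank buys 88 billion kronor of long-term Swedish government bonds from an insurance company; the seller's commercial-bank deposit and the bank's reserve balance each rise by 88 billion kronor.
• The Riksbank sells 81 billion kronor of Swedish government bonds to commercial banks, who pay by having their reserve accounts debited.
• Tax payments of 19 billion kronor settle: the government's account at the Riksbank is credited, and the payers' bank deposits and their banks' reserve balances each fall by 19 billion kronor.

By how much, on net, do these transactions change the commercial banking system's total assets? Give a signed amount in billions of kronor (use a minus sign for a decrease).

+69 billion

Asset purchase (from non-banks) 88 billion kronor: bank balance sheets expand → +88B.
OMO sale (to banks) 81 billion kronor: just an asset swap on bank balance sheets → 0.
Government account inflow 19 billion kronor: bank balance sheets shrink → −19B.
Net: 88 + 0 − 19 = +69 billion.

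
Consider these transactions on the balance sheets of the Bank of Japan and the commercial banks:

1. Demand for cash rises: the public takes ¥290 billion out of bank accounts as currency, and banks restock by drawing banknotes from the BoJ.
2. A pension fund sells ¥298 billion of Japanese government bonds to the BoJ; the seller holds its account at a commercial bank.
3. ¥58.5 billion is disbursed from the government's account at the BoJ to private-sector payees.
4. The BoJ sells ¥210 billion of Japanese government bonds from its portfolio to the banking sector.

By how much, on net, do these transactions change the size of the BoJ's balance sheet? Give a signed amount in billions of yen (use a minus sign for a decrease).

+¥88 billion

Currency withdrawal ¥290 billion: only the composition of liabilities changes → 0.
Asset purchase (from non-banks) ¥298 billion: a BoJ asset is acquired → +¥298B.
Government spending ¥58.5 billion: only the composition of liabilities changes → 0.
OMO sale (to banks) ¥210 billion: a BoJ asset is shed → −¥210B.
Net: 0 + 298 + 0 − 210 = +¥88 billion.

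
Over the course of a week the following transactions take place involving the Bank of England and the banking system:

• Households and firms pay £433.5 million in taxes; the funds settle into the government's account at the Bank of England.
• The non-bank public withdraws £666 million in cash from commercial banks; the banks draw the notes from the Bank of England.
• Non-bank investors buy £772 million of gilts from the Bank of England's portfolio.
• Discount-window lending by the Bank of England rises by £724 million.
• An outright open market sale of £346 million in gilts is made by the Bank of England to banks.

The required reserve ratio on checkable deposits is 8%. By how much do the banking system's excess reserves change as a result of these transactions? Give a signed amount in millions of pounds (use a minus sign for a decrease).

-£1343.78 million

Government account inflow £433.5 million: reserves −£433.5M, deposits −£433.5M.
Currency withdrawal £666 million: reserves −£666M, deposits −£666M.
Asset sale (to non-banks) £772 million: reserves −£772M, deposits −£772M.
Discount-window loan £724 million: reserves +£724M, deposits 0.
OMO sale (to banks) £346 million: reserves −£346M, deposits 0.
Totals: Δreserves = −£1493.5M, Δdeposits = −£1871.5M.
Δrequired reserves = 8% × −£1871.5M = −£149.72M.
Δexcess reserves = Δreserves − Δrequired = −£1493.5M − (−£149.72M) = -£1343.78 million.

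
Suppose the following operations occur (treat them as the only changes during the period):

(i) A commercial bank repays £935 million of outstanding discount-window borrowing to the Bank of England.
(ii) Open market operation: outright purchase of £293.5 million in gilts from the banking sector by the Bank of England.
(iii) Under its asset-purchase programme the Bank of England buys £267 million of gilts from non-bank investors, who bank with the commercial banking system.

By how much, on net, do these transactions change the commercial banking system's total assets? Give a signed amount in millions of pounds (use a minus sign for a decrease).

Bank of England balance sheet:
  Assets:      Securities +£560.5M, Loans to banks −£935M
  Liabilities: Bank reserves −£374.5M
Commercial banking system:
  Assets:      Reserves at CB −£374.5M, Securities −£293.5M
  Liabilities: Checkable deposits +£267M, Borrowings from CB −£935M
Change in total bank assets = -£668 million.

-£668 million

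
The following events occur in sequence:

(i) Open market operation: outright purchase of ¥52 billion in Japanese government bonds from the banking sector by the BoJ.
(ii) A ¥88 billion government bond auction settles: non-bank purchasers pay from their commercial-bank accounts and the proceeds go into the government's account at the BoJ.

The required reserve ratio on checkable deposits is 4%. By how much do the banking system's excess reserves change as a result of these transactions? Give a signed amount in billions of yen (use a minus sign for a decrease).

-¥32.48 billion

OMO purchase (from banks) ¥52 billion: reserves +¥52B, deposits 0.
Government account inflow ¥88 billion: reserves −¥88B, deposits −¥88B.
Totals: Δreserves = −¥36B, Δdeposits = −¥88B.
Δrequired reserves = 4% × −¥88B = −¥3.52B.
Δexcess reserves = Δreserves − Δrequired = −¥36B − (−¥3.52B) = -¥32.48 billion.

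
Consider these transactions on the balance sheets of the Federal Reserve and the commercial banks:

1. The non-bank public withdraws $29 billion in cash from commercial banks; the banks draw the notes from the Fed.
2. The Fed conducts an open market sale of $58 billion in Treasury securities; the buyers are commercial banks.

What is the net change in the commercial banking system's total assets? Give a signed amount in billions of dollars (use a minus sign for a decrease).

-$29 billion

Fed balance sheet:
  Assets:      Securities −$58B
  Liabilities: Bank reserves −$87B, Currency in circulation +$29B
Commercial banking system:
  Assets:      Reserves at CB −$87B, Securities +$58B
  Liabilities: Checkable deposits −$29B
Change in total bank assets = -$29 billion.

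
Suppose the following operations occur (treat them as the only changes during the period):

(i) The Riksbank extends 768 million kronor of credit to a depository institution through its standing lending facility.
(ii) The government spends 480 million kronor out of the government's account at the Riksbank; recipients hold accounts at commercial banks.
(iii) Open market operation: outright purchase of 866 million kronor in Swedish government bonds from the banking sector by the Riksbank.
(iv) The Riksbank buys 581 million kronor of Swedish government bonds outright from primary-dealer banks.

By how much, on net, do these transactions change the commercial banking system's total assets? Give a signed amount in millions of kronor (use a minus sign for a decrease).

+1248 million

Discount-window loan 768 million kronor: bank balance sheets expand → +768M.
Government spending 480 million kronor: bank balance sheets expand → +480M.
OMO purchase (from banks) 866 million kronor: just an asset swap on bank balance sheets → 0.
OMO purchase (from banks) 581 million kronor: just an asset swap on bank balance sheets → 0.
Net: 768 + 480 + 0 + 0 = +1248 million.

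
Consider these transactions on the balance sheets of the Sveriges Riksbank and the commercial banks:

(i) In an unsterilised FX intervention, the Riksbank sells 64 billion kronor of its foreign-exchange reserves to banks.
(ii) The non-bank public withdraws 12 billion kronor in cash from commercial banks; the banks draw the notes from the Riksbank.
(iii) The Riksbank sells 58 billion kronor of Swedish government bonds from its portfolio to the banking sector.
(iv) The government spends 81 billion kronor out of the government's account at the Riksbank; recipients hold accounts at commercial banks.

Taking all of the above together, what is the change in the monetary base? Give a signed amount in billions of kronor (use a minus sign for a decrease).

FX sale 64 billion kronor: Riksbank balance sheet contracts → −64B.
Currency withdrawal 12 billion kronor: just a shift between currency and reserves — both are base money → 0.
OMO sale (to banks) 58 billion kronor: Riksbank balance sheet contracts → −58B.
Government spending 81 billion kronor: a non-base liability converts back to reserves → +81B.
Net: −64 + 0 − 58 + 81 = -41 billion.

-41 billion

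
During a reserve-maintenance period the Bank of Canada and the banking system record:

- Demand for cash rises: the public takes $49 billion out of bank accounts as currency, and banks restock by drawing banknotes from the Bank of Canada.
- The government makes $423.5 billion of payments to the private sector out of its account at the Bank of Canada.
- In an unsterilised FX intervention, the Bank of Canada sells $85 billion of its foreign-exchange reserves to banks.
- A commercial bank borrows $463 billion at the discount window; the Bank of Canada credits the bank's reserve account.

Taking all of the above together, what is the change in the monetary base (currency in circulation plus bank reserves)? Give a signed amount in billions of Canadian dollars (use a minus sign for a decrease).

Currency withdrawal $49 billion: just a shift between currency and reserves — both are base money → 0.
Government spending $423.5 billion: a non-base liability converts back to reserves → +$423.5B.
FX sale $85 billion: Bank of Canada balance sheet contracts → −$85B.
Discount-window loan $463 billion: Bank of Canada balance sheet expands → +$463B.
Net: 0 + 423.5 − 85 + 463 = +$801.5 billion.

+$801.5 billion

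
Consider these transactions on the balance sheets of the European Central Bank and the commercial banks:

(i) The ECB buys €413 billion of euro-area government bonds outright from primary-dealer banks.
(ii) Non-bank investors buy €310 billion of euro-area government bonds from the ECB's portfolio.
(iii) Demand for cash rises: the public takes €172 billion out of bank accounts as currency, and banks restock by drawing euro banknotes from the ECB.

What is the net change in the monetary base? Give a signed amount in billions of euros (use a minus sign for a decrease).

+€103 billion

OMO purchase (from banks) €413 billion: ECB balance sheet expands → +€413B.
Asset sale (to non-banks) €310 billion: ECB balance sheet contracts → −€310B.
Currency withdrawal €172 billion: just a shift between currency and reserves — both are base money → 0.
Net: 413 − 310 + 0 = +€103 billion.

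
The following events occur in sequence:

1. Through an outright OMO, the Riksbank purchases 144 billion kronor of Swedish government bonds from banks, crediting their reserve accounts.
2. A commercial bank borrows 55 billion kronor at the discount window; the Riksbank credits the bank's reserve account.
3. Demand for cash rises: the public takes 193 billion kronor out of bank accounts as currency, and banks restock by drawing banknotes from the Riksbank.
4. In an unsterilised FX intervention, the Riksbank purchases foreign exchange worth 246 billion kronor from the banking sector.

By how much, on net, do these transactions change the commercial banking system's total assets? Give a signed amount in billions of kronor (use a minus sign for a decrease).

-138 billion

Riksbank balance sheet:
  Assets:      Securities +144B, Loans to banks +55B, Foreign assets +246B
  Liabilities: Bank reserves +252B, Currency in circulation +193B
Commercial banking system:
  Assets:      Reserves at CB +252B, Securities −144B, Foreign assets −246B
  Liabilities: Checkable deposits −193B, Borrowings from CB +55B
Change in total bank assets = -138 billion.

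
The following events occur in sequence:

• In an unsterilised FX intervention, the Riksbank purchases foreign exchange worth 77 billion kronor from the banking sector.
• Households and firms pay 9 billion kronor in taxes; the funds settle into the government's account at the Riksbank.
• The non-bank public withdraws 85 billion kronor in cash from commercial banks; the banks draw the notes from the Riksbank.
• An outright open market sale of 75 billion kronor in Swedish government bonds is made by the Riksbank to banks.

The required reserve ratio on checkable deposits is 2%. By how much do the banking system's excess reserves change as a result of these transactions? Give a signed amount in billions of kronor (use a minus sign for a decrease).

FX purchase 77 billion kronor: reserves +77B, deposits 0.
Government account inflow 9 billion kronor: reserves −9B, deposits −9B.
Currency withdrawal 85 billion kronor: reserves −85B, deposits −85B.
OMO sale (to banks) 75 billion kronor: reserves −75B, deposits 0.
Totals: Δreserves = −92B, Δdeposits = −94B.
Δrequired reserves = 2% × −94B = −1.88B.
Δexcess reserves = Δreserves − Δrequired = −92B − (−1.88B) = -90.12 billion.

-90.12 billion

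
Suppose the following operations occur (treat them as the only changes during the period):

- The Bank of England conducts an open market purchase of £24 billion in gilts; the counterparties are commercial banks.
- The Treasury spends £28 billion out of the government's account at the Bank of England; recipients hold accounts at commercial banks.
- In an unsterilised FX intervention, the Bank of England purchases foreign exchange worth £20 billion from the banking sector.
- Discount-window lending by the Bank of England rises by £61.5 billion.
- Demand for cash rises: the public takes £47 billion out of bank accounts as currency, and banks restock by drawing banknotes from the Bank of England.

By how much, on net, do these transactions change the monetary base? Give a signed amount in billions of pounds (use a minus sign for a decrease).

OMO purchase (from banks) £24 billion: Bank of England balance sheet expands → +£24B.
Government spending £28 billion: a non-base liability converts back to reserves → +£28B.
FX purchase £20 billion: Bank of England balance sheet expands → +£20B.
Discount-window loan £61.5 billion: Bank of England balance sheet expands → +£61.5B.
Currency withdrawal £47 billion: just a shift between currency and reserves — both are base money → 0.
Net: 24 + 28 + 20 + 61.5 + 0 = +£133.5 billion.

+£133.5 billion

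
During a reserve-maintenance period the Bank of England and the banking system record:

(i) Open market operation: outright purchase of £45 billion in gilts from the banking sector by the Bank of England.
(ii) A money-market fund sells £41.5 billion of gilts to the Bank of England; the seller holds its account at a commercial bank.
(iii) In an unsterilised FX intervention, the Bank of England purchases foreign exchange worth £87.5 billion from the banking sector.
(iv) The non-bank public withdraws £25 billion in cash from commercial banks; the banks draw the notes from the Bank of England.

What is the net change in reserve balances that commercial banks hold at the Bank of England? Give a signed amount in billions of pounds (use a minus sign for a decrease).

Bank of England balance sheet:
  Assets:      Securities +£86.5B, Foreign assets +£87.5B
  Liabilities: Bank reserves +£149B, Currency in circulation +£25B
Commercial banking system:
  Assets:      Reserves at CB +£149B, Securities −£45B, Foreign assets −£87.5B
  Liabilities: Checkable deposits +£16.5B
So the change in reserve balances that commercial banks hold at the Bank of England is +£149 billion.

+£149 billion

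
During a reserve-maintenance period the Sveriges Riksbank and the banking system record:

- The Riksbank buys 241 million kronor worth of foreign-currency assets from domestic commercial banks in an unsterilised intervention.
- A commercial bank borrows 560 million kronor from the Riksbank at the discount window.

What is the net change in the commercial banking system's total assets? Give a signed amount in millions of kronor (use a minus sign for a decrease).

+560 million

Riksbank balance sheet:
  Assets:      Loans to banks +560M, Foreign assets +241M
  Liabilities: Bank reserves +801M
Commercial banking system:
  Assets:      Reserves at CB +801M, Foreign assets −241M
  Liabilities: Borrowings from CB +560M
Change in total bank assets = +560 million.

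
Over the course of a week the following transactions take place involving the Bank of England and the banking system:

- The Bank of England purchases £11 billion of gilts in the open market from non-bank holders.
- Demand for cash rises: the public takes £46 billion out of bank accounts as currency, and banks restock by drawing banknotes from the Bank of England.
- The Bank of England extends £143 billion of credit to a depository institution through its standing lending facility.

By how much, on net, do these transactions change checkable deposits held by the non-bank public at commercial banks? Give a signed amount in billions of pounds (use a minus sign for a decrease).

-£35 billion

Asset purchase (from non-banks) £11 billion: non-bank counterparties' bank balances rise → +£11B.
Currency withdrawal £46 billion: non-bank counterparties' bank balances fall → −£46B.
Discount-window loan £143 billion: the counterparty is a bank, so public deposits are unchanged → 0.
Net: 11 − 46 + 0 = -£35 billion.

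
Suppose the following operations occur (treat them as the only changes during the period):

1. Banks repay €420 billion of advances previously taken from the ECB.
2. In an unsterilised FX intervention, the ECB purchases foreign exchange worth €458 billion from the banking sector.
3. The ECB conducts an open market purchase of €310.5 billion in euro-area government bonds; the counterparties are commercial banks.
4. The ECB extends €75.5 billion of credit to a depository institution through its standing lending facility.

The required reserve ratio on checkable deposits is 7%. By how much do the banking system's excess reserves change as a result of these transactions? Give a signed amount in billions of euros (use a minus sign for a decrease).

+€424 billion

Discount-window repayment €420 billion: reserves −€420B, deposits 0.
FX purchase €458 billion: reserves +€458B, deposits 0.
OMO purchase (from banks) €310.5 billion: reserves +€310.5B, deposits 0.
Discount-window loan €75.5 billion: reserves +€75.5B, deposits 0.
Totals: Δreserves = +€424B, Δdeposits = 0.
Δrequired reserves = 7% × 0 = 0.
Δexcess reserves = Δreserves − Δrequired = +€424B − (0) = +€424 billion.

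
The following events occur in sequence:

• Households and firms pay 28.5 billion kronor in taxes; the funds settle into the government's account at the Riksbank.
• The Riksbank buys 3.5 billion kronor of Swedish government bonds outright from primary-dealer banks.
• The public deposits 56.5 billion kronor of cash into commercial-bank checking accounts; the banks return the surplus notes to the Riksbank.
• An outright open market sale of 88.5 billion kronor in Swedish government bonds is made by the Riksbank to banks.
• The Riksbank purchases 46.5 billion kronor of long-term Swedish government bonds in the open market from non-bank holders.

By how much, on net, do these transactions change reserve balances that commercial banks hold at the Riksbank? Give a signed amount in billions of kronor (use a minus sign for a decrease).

Government account inflow 28.5 billion kronor: funds move from bank reserves into the government account → −28.5B.
OMO purchase (from banks) 3.5 billion kronor: the Riksbank pays by crediting reserve accounts → +3.5B.
Currency deposit 56.5 billion kronor: returned notes are swapped for reserve credit → +56.5B.
OMO sale (to banks) 88.5 billion kronor: the buying banks pay out of their reserve balances → −88.5B.
Asset purchase (from non-banks) 46.5 billion kronor: the Riksbank pays by crediting reserve accounts → +46.5B.
Net: −28.5 + 3.5 + 56.5 − 88.5 + 46.5 = -10.5 billion.

-10.5 billion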